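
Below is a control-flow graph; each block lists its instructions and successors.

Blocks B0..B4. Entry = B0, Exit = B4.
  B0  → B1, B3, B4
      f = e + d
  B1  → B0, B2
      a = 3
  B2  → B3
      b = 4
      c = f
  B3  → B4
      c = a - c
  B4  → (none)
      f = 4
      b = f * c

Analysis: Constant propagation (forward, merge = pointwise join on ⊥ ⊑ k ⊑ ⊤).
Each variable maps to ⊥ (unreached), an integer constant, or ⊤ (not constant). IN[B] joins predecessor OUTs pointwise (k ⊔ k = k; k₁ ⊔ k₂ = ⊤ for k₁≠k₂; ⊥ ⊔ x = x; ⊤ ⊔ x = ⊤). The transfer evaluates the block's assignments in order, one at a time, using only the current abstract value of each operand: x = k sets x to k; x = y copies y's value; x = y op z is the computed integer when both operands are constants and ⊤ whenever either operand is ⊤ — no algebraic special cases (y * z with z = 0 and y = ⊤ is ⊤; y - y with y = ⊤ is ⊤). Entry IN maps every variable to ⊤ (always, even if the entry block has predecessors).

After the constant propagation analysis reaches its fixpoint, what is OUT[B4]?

Answer: {a: ⊤, b: ⊤, c: ⊤, d: ⊤, e: ⊤, f: 4}

Trace:
Fixpoint table:
  B0:  IN=(all ⊤)  OUT=(all ⊤)
  B1:  IN=(all ⊤)  OUT={a:3; rest ⊤}
  B2:  IN={a:3; rest ⊤}  OUT={a:3, b:4; rest ⊤}
  B3:  IN=(all ⊤)  OUT=(all ⊤)
  B4:  IN=(all ⊤)  OUT={f:4; rest ⊤}

Merge at B4: IN[B4] = OUT[B0] ⊔ OUT[B3] = {a: ⊤, b: ⊤, c: ⊤, d: ⊤, e: ⊤, f: ⊤}
Applying B4's transfer function to that IN value gives OUT[B4] (row B4 above).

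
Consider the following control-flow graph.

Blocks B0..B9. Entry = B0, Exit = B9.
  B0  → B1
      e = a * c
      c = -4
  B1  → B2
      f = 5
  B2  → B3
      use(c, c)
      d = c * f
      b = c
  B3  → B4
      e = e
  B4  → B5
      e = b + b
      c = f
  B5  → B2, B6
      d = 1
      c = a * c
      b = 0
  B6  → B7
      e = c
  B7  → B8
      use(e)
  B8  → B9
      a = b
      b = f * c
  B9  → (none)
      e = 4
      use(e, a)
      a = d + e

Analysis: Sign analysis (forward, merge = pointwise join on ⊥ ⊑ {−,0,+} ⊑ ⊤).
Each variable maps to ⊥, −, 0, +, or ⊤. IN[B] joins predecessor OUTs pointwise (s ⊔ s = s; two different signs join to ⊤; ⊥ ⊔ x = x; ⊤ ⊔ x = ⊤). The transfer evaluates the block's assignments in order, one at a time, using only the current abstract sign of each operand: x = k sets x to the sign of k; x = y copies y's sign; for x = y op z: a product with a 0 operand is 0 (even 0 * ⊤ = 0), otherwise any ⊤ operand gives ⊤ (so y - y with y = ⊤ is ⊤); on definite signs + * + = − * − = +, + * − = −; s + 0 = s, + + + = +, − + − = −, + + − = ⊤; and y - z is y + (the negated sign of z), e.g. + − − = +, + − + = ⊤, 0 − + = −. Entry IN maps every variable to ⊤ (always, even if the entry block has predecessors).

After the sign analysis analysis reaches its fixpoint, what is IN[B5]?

Fixpoint table:
  B0:   IN=(all ⊤)   OUT={c:-; rest ⊤}
  B1:   IN={c:-; rest ⊤}   OUT={c:-, f:+; rest ⊤}
  B2:   IN={f:+; rest ⊤}   OUT={f:+; rest ⊤}
  B3:   IN={f:+; rest ⊤}   OUT={f:+; rest ⊤}
  B4:   IN={f:+; rest ⊤}   OUT={c:+, f:+; rest ⊤}
  B5:   IN={c:+, f:+; rest ⊤}   OUT={b:0, d:+, f:+; rest ⊤}
  B6:   IN={b:0, d:+, f:+; rest ⊤}   OUT={b:0, d:+, f:+; rest ⊤}
  B7:   IN={b:0, d:+, f:+; rest ⊤}   OUT={b:0, d:+, f:+; rest ⊤}
  B8:   IN={b:0, d:+, f:+; rest ⊤}   OUT={a:0, d:+, f:+; rest ⊤}
  B9:   IN={a:0, d:+, f:+; rest ⊤}   OUT={a:+, d:+, e:+, f:+; rest ⊤}

Merge at B5: IN[B5] = OUT[B4] = {a: ⊤, b: ⊤, c: +, d: ⊤, e: ⊤, f: +}

Answer: {a: ⊤, b: ⊤, c: +, d: ⊤, e: ⊤, f: +}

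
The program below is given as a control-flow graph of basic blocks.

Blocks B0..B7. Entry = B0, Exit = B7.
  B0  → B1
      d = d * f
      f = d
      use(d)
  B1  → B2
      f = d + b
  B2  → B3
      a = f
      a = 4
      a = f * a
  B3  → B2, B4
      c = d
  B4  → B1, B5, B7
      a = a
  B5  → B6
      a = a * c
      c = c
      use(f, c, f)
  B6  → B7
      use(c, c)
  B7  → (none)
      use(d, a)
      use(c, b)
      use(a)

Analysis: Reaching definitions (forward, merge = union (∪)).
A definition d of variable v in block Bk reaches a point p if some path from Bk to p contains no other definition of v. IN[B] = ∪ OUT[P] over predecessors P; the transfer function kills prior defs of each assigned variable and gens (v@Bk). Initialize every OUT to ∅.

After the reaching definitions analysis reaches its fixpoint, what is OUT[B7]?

Answer: {a@B4, a@B5, c@B3, c@B5, d@B0, f@B1}

Working:
Fixpoint table:
  B0:  IN={}  OUT={d@B0, f@B0}
  B1:  IN={a@B4, c@B3, d@B0, f@B0, f@B1}  OUT={a@B4, c@B3, d@B0, f@B1}
  B2:  IN={a@B2, a@B4, c@B3, d@B0, f@B1}  OUT={a@B2, c@B3, d@B0, f@B1}
  B3:  IN={a@B2, c@B3, d@B0, f@B1}  OUT={a@B2, c@B3, d@B0, f@B1}
  B4:  IN={a@B2, c@B3, d@B0, f@B1}  OUT={a@B4, c@B3, d@B0, f@B1}
  B5:  IN={a@B4, c@B3, d@B0, f@B1}  OUT={a@B5, c@B5, d@B0, f@B1}
  B6:  IN={a@B5, c@B5, d@B0, f@B1}  OUT={a@B5, c@B5, d@B0, f@B1}
  B7:  IN={a@B4, a@B5, c@B3, c@B5, d@B0, f@B1}  OUT={a@B4, a@B5, c@B3, c@B5, d@B0, f@B1}

Merge at B7: IN[B7] = OUT[B4] ⊔ OUT[B6] = {a@B4, a@B5, c@B3, c@B5, d@B0, f@B1}
Applying B7's transfer function to that IN value gives OUT[B7] (row B7 above).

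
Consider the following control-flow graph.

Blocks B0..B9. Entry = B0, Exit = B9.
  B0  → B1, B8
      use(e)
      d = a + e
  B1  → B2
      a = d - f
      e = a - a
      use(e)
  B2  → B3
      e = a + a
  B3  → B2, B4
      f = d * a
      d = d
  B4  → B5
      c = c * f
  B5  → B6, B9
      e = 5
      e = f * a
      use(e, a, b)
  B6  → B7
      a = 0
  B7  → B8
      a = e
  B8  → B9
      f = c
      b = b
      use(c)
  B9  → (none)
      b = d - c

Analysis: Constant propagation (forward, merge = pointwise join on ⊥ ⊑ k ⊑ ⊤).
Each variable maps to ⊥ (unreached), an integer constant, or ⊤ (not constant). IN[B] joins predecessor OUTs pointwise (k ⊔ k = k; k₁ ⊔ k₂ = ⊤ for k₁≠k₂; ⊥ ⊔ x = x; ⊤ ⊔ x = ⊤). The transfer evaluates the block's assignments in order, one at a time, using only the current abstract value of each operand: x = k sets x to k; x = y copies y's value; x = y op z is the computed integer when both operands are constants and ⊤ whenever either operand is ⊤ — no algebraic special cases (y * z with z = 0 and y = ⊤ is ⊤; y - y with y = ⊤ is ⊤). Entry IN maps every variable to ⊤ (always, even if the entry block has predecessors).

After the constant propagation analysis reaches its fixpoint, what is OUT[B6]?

Answer: {a: 0, b: ⊤, c: ⊤, d: ⊤, e: ⊤, f: ⊤}

Derivation:
Per-block solution:
  B0:  IN=(all ⊤)  OUT=(all ⊤)
  B1:  IN=(all ⊤)  OUT=(all ⊤)
  B2:  IN=(all ⊤)  OUT=(all ⊤)
  B3:  IN=(all ⊤)  OUT=(all ⊤)
  B4:  IN=(all ⊤)  OUT=(all ⊤)
  B5:  IN=(all ⊤)  OUT=(all ⊤)
  B6:  IN=(all ⊤)  OUT={a:0; rest ⊤}
  B7:  IN={a:0; rest ⊤}  OUT=(all ⊤)
  B8:  IN=(all ⊤)  OUT=(all ⊤)
  B9:  IN=(all ⊤)  OUT=(all ⊤)

Merge at B6: IN[B6] = OUT[B5] = {a: ⊤, b: ⊤, c: ⊤, d: ⊤, e: ⊤, f: ⊤}
Applying B6's transfer function to that IN value gives OUT[B6] (row B6 above).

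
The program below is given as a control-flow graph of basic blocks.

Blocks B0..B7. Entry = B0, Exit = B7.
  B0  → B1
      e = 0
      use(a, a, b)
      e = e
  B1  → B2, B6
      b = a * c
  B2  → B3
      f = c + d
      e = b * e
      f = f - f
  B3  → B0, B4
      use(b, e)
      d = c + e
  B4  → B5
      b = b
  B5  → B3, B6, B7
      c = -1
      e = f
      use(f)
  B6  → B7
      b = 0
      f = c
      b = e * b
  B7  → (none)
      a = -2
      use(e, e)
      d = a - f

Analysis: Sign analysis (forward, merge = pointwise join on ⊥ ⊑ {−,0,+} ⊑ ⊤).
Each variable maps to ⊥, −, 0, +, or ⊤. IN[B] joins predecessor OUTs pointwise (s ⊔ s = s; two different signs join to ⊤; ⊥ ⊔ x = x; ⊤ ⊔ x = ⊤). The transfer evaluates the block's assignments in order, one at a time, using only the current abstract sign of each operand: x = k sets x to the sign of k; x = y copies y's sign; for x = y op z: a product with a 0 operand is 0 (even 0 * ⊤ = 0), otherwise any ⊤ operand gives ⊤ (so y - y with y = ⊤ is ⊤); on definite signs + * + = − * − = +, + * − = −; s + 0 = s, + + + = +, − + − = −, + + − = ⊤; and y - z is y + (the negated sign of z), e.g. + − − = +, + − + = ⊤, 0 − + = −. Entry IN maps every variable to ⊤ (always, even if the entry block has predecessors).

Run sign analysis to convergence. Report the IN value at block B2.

Fixpoint table:
  B0: | IN=(all ⊤) | OUT={e:0; rest ⊤}
  B1: | IN={e:0; rest ⊤} | OUT={e:0; rest ⊤}
  B2: | IN={e:0; rest ⊤} | OUT={e:0; rest ⊤}
  B3: | IN=(all ⊤) | OUT=(all ⊤)
  B4: | IN=(all ⊤) | OUT=(all ⊤)
  B5: | IN=(all ⊤) | OUT={c:-; rest ⊤}
  B6: | IN=(all ⊤) | OUT={b:0; rest ⊤}
  B7: | IN=(all ⊤) | OUT={a:-; rest ⊤}

Merge at B2: IN[B2] = OUT[B1] = {a: ⊤, b: ⊤, c: ⊤, d: ⊤, e: 0, f: ⊤}

Answer: {a: ⊤, b: ⊤, c: ⊤, d: ⊤, e: 0, f: ⊤}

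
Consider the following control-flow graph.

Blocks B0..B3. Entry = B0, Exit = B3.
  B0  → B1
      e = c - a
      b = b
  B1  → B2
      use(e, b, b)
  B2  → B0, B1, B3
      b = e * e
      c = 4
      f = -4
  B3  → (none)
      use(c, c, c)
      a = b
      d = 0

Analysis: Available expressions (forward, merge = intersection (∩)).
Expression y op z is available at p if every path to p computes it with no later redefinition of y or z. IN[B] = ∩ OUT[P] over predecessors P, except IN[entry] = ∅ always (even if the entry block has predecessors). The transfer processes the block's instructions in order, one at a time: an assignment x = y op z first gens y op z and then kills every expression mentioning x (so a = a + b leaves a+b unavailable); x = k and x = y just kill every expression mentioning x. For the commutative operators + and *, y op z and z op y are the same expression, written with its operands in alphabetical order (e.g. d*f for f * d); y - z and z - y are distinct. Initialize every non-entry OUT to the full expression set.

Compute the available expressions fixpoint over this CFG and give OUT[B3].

Fixpoint table:
  B0:  IN={}  OUT={c-a}
  B1:  IN={}  OUT={}
  B2:  IN={}  OUT={e*e}
  B3:  IN={e*e}  OUT={e*e}

Merge at B3: IN[B3] = OUT[B2] = {e*e}
Applying B3's transfer function to that IN value gives OUT[B3] (row B3 above).

Answer: {e*e}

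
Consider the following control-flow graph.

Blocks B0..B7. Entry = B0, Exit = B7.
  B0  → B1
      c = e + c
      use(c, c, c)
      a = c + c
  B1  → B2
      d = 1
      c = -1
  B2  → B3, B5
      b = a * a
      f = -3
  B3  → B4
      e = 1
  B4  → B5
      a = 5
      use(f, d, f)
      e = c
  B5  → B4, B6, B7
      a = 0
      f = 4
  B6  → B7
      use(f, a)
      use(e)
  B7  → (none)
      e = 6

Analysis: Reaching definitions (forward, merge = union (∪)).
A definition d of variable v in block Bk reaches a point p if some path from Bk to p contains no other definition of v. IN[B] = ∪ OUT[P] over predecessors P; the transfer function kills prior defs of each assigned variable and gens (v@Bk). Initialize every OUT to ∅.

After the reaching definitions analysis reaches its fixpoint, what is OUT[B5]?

Answer: {a@B5, b@B2, c@B1, d@B1, e@B4, f@B5}

Derivation:
Converged values:
  B0:   IN={}   OUT={a@B0, c@B0}
  B1:   IN={a@B0, c@B0}   OUT={a@B0, c@B1, d@B1}
  B2:   IN={a@B0, c@B1, d@B1}   OUT={a@B0, b@B2, c@B1, d@B1, f@B2}
  B3:   IN={a@B0, b@B2, c@B1, d@B1, f@B2}   OUT={a@B0, b@B2, c@B1, d@B1, e@B3, f@B2}
  B4:   IN={a@B0, a@B5, b@B2, c@B1, d@B1, e@B3, e@B4, f@B2, f@B5}   OUT={a@B4, b@B2, c@B1, d@B1, e@B4, f@B2, f@B5}
  B5:   IN={a@B0, a@B4, b@B2, c@B1, d@B1, e@B4, f@B2, f@B5}   OUT={a@B5, b@B2, c@B1, d@B1, e@B4, f@B5}
  B6:   IN={a@B5, b@B2, c@B1, d@B1, e@B4, f@B5}   OUT={a@B5, b@B2, c@B1, d@B1, e@B4, f@B5}
  B7:   IN={a@B5, b@B2, c@B1, d@B1, e@B4, f@B5}   OUT={a@B5, b@B2, c@B1, d@B1, e@B7, f@B5}

Merge at B5: IN[B5] = OUT[B2] ⊔ OUT[B4] = {a@B0, a@B4, b@B2, c@B1, d@B1, e@B4, f@B2, f@B5}
Applying B5's transfer function to that IN value gives OUT[B5] (row B5 above).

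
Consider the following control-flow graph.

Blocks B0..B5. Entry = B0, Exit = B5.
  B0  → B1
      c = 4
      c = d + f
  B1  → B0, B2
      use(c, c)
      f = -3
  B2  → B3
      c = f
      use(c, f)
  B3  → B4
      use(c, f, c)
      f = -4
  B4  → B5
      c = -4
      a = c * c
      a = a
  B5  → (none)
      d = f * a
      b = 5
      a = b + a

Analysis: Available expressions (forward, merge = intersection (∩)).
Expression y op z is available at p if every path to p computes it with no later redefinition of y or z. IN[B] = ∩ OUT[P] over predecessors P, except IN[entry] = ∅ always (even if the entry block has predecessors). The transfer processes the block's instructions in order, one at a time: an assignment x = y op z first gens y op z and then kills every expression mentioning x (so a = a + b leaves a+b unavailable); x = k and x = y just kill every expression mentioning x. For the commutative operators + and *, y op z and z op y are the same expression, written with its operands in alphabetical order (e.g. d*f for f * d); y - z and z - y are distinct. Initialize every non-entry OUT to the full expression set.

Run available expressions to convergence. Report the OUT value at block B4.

Answer: {c*c}

Trace:
Converged values:
  B0: | IN={} | OUT={d+f}
  B1: | IN={d+f} | OUT={}
  B2: | IN={} | OUT={}
  B3: | IN={} | OUT={}
  B4: | IN={} | OUT={c*c}
  B5: | IN={c*c} | OUT={c*c}

Merge at B4: IN[B4] = OUT[B3] = {}
Applying B4's transfer function to that IN value gives OUT[B4] (row B4 above).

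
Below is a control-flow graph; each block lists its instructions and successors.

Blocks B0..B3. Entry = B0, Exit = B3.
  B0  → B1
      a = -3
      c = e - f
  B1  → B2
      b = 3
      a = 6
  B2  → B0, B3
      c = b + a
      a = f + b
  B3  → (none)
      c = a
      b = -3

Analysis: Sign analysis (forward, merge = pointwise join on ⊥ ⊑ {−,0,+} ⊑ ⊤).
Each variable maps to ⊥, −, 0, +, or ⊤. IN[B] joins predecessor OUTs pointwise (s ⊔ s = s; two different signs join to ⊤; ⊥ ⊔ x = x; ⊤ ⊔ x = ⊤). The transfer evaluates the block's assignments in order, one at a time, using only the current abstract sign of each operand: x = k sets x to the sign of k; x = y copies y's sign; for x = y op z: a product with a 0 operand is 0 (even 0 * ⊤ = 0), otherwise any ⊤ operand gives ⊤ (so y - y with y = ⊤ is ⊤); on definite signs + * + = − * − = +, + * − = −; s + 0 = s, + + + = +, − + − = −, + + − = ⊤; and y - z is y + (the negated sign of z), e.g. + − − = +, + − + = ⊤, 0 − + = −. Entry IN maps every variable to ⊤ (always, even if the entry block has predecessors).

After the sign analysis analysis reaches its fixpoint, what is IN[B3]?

Per-block solution:
  B0:  IN=(all ⊤)  OUT={a:-; rest ⊤}
  B1:  IN={a:-; rest ⊤}  OUT={a:+, b:+; rest ⊤}
  B2:  IN={a:+, b:+; rest ⊤}  OUT={b:+, c:+; rest ⊤}
  B3:  IN={b:+, c:+; rest ⊤}  OUT={b:-; rest ⊤}

Merge at B3: IN[B3] = OUT[B2] = {a: ⊤, b: +, c: +, d: ⊤, e: ⊤, f: ⊤}

Answer: {a: ⊤, b: +, c: +, d: ⊤, e: ⊤, f: ⊤}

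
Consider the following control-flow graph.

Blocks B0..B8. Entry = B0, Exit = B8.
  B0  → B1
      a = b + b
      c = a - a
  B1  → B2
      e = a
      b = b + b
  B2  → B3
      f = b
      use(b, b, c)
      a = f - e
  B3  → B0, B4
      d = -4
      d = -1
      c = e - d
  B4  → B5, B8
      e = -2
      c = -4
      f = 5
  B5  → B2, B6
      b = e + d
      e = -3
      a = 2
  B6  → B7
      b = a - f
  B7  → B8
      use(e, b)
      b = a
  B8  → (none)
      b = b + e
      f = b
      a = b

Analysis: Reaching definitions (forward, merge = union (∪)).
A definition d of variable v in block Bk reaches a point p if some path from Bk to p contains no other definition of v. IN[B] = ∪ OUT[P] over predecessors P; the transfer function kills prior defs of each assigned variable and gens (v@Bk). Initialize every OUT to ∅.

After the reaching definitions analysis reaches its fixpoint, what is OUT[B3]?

Converged values:
  B0:  IN={a@B2, b@B1, b@B5, c@B3, d@B3, e@B1, e@B5, f@B2}  OUT={a@B0, b@B1, b@B5, c@B0, d@B3, e@B1, e@B5, f@B2}
  B1:  IN={a@B0, b@B1, b@B5, c@B0, d@B3, e@B1, e@B5, f@B2}  OUT={a@B0, b@B1, c@B0, d@B3, e@B1, f@B2}
  B2:  IN={a@B0, a@B5, b@B1, b@B5, c@B0, c@B4, d@B3, e@B1, e@B5, f@B2, f@B4}  OUT={a@B2, b@B1, b@B5, c@B0, c@B4, d@B3, e@B1, e@B5, f@B2}
  B3:  IN={a@B2, b@B1, b@B5, c@B0, c@B4, d@B3, e@B1, e@B5, f@B2}  OUT={a@B2, b@B1, b@B5, c@B3, d@B3, e@B1, e@B5, f@B2}
  B4:  IN={a@B2, b@B1, b@B5, c@B3, d@B3, e@B1, e@B5, f@B2}  OUT={a@B2, b@B1, b@B5, c@B4, d@B3, e@B4, f@B4}
  B5:  IN={a@B2, b@B1, b@B5, c@B4, d@B3, e@B4, f@B4}  OUT={a@B5, b@B5, c@B4, d@B3, e@B5, f@B4}
  B6:  IN={a@B5, b@B5, c@B4, d@B3, e@B5, f@B4}  OUT={a@B5, b@B6, c@B4, d@B3, e@B5, f@B4}
  B7:  IN={a@B5, b@B6, c@B4, d@B3, e@B5, f@B4}  OUT={a@B5, b@B7, c@B4, d@B3, e@B5, f@B4}
  B8:  IN={a@B2, a@B5, b@B1, b@B5, b@B7, c@B4, d@B3, e@B4, e@B5, f@B4}  OUT={a@B8, b@B8, c@B4, d@B3, e@B4, e@B5, f@B8}

Merge at B3: IN[B3] = OUT[B2] = {a@B2, b@B1, b@B5, c@B0, c@B4, d@B3, e@B1, e@B5, f@B2}
Applying B3's transfer function to that IN value gives OUT[B3] (row B3 above).

Answer: {a@B2, b@B1, b@B5, c@B3, d@B3, e@B1, e@B5, f@B2}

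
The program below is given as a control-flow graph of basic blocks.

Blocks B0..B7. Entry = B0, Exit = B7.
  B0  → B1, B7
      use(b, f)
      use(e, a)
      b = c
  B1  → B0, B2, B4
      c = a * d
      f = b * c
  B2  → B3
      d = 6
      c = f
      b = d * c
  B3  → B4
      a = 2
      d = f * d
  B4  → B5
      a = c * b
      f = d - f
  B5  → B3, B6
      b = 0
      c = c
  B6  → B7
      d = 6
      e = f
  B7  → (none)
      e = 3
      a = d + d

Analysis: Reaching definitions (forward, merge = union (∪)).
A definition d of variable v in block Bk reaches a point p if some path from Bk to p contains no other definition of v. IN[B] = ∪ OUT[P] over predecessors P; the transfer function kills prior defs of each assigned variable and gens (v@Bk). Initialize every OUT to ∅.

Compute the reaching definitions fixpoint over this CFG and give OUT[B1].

Answer: {b@B0, c@B1, f@B1}

Derivation:
Fixpoint table:
  B0:  IN={b@B0, c@B1, f@B1}  OUT={b@B0, c@B1, f@B1}
  B1:  IN={b@B0, c@B1, f@B1}  OUT={b@B0, c@B1, f@B1}
  B2:  IN={b@B0, c@B1, f@B1}  OUT={b@B2, c@B2, d@B2, f@B1}
  B3:  IN={a@B4, b@B2, b@B5, c@B2, c@B5, d@B2, d@B3, f@B1, f@B4}  OUT={a@B3, b@B2, b@B5, c@B2, c@B5, d@B3, f@B1, f@B4}
  B4:  IN={a@B3, b@B0, b@B2, b@B5, c@B1, c@B2, c@B5, d@B3, f@B1, f@B4}  OUT={a@B4, b@B0, b@B2, b@B5, c@B1, c@B2, c@B5, d@B3, f@B4}
  B5:  IN={a@B4, b@B0, b@B2, b@B5, c@B1, c@B2, c@B5, d@B3, f@B4}  OUT={a@B4, b@B5, c@B5, d@B3, f@B4}
  B6:  IN={a@B4, b@B5, c@B5, d@B3, f@B4}  OUT={a@B4, b@B5, c@B5, d@B6, e@B6, f@B4}
  B7:  IN={a@B4, b@B0, b@B5, c@B1, c@B5, d@B6, e@B6, f@B1, f@B4}  OUT={a@B7, b@B0, b@B5, c@B1, c@B5, d@B6, e@B7, f@B1, f@B4}

Merge at B1: IN[B1] = OUT[B0] = {b@B0, c@B1, f@B1}
Applying B1's transfer function to that IN value gives OUT[B1] (row B1 above).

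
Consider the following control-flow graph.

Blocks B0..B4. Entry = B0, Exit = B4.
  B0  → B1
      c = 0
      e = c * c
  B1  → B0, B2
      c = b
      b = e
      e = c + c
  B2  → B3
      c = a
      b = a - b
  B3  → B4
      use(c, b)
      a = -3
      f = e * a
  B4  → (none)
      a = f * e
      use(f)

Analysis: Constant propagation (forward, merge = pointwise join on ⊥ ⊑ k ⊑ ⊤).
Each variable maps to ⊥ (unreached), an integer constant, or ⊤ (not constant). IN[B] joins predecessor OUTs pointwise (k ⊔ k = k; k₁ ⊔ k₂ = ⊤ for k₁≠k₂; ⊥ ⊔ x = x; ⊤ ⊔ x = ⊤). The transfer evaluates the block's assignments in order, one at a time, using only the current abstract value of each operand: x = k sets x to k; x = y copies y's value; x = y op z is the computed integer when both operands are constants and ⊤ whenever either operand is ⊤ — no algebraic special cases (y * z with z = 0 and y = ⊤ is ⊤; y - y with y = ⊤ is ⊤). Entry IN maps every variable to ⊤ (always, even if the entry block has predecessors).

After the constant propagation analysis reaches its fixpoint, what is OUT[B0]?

Per-block solution:
  B0:  IN=(all ⊤)  OUT={c:0, e:0; rest ⊤}
  B1:  IN={c:0, e:0; rest ⊤}  OUT={b:0; rest ⊤}
  B2:  IN={b:0; rest ⊤}  OUT=(all ⊤)
  B3:  IN=(all ⊤)  OUT={a:-3; rest ⊤}
  B4:  IN={a:-3; rest ⊤}  OUT=(all ⊤)

Merge at B0 (entry node, so the boundary value (all ⊤) is joined with the incoming edge(s)): IN[B0] = (all ⊤) ⊔ OUT[B1] = {a: ⊤, b: ⊤, c: ⊤, d: ⊤, e: ⊤, f: ⊤}
Applying B0's transfer function to that IN value gives OUT[B0] (row B0 above).

Answer: {a: ⊤, b: ⊤, c: 0, d: ⊤, e: 0, f: ⊤}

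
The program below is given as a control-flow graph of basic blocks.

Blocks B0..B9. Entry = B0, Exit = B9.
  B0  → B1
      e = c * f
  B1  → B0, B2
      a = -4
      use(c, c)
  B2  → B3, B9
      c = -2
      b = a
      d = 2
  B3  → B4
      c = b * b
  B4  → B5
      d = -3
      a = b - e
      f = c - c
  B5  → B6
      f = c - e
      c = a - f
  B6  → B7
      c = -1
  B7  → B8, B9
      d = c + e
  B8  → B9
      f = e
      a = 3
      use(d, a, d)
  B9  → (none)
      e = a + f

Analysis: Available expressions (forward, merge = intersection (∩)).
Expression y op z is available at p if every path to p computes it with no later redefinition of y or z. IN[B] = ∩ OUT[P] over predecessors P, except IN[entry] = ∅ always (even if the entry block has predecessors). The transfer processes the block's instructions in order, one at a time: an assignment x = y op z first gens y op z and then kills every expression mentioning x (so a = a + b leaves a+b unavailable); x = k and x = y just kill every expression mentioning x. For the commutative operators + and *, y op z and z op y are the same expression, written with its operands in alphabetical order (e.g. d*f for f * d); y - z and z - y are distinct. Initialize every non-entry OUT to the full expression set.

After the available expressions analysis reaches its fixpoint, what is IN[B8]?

Fixpoint table:
  B0:  IN={}  OUT={c*f}
  B1:  IN={c*f}  OUT={c*f}
  B2:  IN={c*f}  OUT={}
  B3:  IN={}  OUT={b*b}
  B4:  IN={b*b}  OUT={b*b, b-e, c-c}
  B5:  IN={b*b, b-e, c-c}  OUT={a-f, b*b, b-e}
  B6:  IN={a-f, b*b, b-e}  OUT={a-f, b*b, b-e}
  B7:  IN={a-f, b*b, b-e}  OUT={a-f, b*b, b-e, c+e}
  B8:  IN={a-f, b*b, b-e, c+e}  OUT={b*b, b-e, c+e}
  B9:  IN={}  OUT={a+f}

Merge at B8: IN[B8] = OUT[B7] = {a-f, b*b, b-e, c+e}

Answer: {a-f, b*b, b-e, c+e}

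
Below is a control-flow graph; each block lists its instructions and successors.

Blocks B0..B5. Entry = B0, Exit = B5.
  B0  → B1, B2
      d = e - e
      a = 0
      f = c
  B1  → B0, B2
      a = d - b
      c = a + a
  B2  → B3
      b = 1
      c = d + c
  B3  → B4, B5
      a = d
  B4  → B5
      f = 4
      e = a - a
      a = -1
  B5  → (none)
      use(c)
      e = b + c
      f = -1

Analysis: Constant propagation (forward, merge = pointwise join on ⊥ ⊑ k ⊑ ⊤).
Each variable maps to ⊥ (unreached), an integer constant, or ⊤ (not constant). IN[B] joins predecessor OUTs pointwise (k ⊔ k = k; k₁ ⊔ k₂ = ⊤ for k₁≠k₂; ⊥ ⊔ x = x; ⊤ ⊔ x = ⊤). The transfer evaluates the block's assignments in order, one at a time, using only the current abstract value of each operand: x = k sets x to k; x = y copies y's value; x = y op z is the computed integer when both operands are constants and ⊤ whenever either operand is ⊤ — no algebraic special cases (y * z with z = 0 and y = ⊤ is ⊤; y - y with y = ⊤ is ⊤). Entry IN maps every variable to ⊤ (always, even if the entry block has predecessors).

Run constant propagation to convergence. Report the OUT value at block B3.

Answer: {a: ⊤, b: 1, c: ⊤, d: ⊤, e: ⊤, f: ⊤}

Working:
Converged values:
  B0:  IN=(all ⊤)  OUT={a:0; rest ⊤}
  B1:  IN={a:0; rest ⊤}  OUT=(all ⊤)
  B2:  IN=(all ⊤)  OUT={b:1; rest ⊤}
  B3:  IN={b:1; rest ⊤}  OUT={b:1; rest ⊤}
  B4:  IN={b:1; rest ⊤}  OUT={a:-1, b:1, f:4; rest ⊤}
  B5:  IN={b:1; rest ⊤}  OUT={b:1, f:-1; rest ⊤}

Merge at B3: IN[B3] = OUT[B2] = {a: ⊤, b: 1, c: ⊤, d: ⊤, e: ⊤, f: ⊤}
Applying B3's transfer function to that IN value gives OUT[B3] (row B3 above).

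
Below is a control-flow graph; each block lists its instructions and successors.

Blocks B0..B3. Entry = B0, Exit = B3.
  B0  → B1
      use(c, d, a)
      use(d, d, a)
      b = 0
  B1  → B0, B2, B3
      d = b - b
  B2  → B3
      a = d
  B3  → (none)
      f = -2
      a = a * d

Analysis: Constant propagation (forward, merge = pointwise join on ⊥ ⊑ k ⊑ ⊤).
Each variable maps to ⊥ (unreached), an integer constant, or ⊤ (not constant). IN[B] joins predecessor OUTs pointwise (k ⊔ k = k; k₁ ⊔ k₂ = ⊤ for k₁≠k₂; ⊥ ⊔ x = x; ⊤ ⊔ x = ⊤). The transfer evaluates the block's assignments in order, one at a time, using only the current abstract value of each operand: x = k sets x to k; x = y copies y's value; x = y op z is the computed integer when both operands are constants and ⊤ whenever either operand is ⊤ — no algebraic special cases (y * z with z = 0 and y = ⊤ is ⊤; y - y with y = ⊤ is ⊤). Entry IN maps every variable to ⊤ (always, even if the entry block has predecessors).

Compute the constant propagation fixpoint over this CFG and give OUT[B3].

Fixpoint table:
  B0: | IN=(all ⊤) | OUT={b:0; rest ⊤}
  B1: | IN={b:0; rest ⊤} | OUT={b:0, d:0; rest ⊤}
  B2: | IN={b:0, d:0; rest ⊤} | OUT={a:0, b:0, d:0; rest ⊤}
  B3: | IN={b:0, d:0; rest ⊤} | OUT={b:0, d:0, f:-2; rest ⊤}

Merge at B3: IN[B3] = OUT[B1] ⊔ OUT[B2] = {a: ⊤, b: 0, c: ⊤, d: 0, e: ⊤, f: ⊤}
Applying B3's transfer function to that IN value gives OUT[B3] (row B3 above).

Answer: {a: ⊤, b: 0, c: ⊤, d: 0, e: ⊤, f: -2}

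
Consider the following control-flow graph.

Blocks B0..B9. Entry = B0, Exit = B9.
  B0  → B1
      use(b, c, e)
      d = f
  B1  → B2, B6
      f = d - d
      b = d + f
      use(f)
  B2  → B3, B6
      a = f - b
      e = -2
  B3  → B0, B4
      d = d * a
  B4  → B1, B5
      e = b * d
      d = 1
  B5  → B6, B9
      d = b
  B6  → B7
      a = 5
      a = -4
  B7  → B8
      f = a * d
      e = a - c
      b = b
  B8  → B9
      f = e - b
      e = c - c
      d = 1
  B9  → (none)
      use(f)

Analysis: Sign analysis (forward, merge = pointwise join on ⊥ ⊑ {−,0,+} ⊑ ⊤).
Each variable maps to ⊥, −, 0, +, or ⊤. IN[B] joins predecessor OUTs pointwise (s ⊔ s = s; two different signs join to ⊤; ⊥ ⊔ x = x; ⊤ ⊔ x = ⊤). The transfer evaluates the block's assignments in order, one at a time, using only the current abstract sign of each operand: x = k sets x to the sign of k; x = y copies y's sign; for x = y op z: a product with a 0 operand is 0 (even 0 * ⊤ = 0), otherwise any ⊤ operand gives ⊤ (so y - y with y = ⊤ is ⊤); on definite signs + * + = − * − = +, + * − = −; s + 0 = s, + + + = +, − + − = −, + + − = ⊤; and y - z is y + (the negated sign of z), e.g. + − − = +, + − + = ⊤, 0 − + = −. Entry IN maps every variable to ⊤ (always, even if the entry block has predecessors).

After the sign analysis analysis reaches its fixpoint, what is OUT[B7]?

Answer: {a: -, b: ⊤, c: ⊤, d: ⊤, e: ⊤, f: ⊤}

Working:
Fixpoint table:
  B0: | IN=(all ⊤) | OUT=(all ⊤)
  B1: | IN=(all ⊤) | OUT=(all ⊤)
  B2: | IN=(all ⊤) | OUT={e:-; rest ⊤}
  B3: | IN={e:-; rest ⊤} | OUT={e:-; rest ⊤}
  B4: | IN={e:-; rest ⊤} | OUT={d:+; rest ⊤}
  B5: | IN={d:+; rest ⊤} | OUT=(all ⊤)
  B6: | IN=(all ⊤) | OUT={a:-; rest ⊤}
  B7: | IN={a:-; rest ⊤} | OUT={a:-; rest ⊤}
  B8: | IN={a:-; rest ⊤} | OUT={a:-, d:+; rest ⊤}
  B9: | IN=(all ⊤) | OUT=(all ⊤)

Merge at B7: IN[B7] = OUT[B6] = {a: -, b: ⊤, c: ⊤, d: ⊤, e: ⊤, f: ⊤}
Applying B7's transfer function to that IN value gives OUT[B7] (row B7 above).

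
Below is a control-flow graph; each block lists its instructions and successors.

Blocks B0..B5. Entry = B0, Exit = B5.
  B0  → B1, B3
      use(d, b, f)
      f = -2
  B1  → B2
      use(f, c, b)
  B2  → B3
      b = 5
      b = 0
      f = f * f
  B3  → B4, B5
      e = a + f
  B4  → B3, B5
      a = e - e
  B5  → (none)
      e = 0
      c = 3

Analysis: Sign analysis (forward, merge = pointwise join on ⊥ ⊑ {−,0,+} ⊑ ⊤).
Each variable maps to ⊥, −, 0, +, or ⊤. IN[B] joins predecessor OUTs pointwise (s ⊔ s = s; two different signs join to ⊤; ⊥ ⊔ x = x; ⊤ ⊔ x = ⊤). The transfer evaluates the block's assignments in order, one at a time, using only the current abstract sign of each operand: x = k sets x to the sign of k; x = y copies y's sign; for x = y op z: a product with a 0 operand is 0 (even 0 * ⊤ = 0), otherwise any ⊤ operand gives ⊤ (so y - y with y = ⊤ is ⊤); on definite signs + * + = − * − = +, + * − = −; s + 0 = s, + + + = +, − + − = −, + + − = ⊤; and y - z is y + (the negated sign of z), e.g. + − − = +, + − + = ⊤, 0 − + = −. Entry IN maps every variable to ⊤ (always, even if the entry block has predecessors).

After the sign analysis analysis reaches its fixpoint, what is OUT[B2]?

Converged values:
  B0: | IN=(all ⊤) | OUT={f:-; rest ⊤}
  B1: | IN={f:-; rest ⊤} | OUT={f:-; rest ⊤}
  B2: | IN={f:-; rest ⊤} | OUT={b:0, f:+; rest ⊤}
  B3: | IN=(all ⊤) | OUT=(all ⊤)
  B4: | IN=(all ⊤) | OUT=(all ⊤)
  B5: | IN=(all ⊤) | OUT={c:+, e:0; rest ⊤}

Merge at B2: IN[B2] = OUT[B1] = {a: ⊤, b: ⊤, c: ⊤, d: ⊤, e: ⊤, f: -}
Applying B2's transfer function to that IN value gives OUT[B2] (row B2 above).

Answer: {a: ⊤, b: 0, c: ⊤, d: ⊤, e: ⊤, f: +}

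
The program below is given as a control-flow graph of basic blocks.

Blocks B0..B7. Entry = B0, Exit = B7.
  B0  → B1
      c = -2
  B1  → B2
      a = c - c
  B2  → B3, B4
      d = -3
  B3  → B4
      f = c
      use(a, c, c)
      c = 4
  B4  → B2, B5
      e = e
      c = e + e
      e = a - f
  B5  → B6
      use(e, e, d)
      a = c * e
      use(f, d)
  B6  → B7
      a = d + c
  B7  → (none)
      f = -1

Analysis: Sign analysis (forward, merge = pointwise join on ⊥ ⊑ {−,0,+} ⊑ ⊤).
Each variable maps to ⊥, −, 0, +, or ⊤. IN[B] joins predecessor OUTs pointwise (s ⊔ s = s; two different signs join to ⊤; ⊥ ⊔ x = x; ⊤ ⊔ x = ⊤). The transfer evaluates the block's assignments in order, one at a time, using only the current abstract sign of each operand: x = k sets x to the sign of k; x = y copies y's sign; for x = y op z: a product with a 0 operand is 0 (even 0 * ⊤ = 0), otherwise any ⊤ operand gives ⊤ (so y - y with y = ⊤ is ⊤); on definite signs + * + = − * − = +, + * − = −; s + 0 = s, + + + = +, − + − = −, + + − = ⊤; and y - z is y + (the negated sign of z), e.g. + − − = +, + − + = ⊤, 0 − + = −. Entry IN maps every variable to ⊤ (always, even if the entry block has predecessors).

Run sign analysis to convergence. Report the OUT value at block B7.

Fixpoint table:
  B0: | IN=(all ⊤) | OUT={c:-; rest ⊤}
  B1: | IN={c:-; rest ⊤} | OUT={c:-; rest ⊤}
  B2: | IN=(all ⊤) | OUT={d:-; rest ⊤}
  B3: | IN={d:-; rest ⊤} | OUT={c:+, d:-; rest ⊤}
  B4: | IN={d:-; rest ⊤} | OUT={d:-; rest ⊤}
  B5: | IN={d:-; rest ⊤} | OUT={d:-; rest ⊤}
  B6: | IN={d:-; rest ⊤} | OUT={d:-; rest ⊤}
  B7: | IN={d:-; rest ⊤} | OUT={d:-, f:-; rest ⊤}

Merge at B7: IN[B7] = OUT[B6] = {a: ⊤, b: ⊤, c: ⊤, d: -, e: ⊤, f: ⊤}
Applying B7's transfer function to that IN value gives OUT[B7] (row B7 above).

Answer: {a: ⊤, b: ⊤, c: ⊤, d: -, e: ⊤, f: -}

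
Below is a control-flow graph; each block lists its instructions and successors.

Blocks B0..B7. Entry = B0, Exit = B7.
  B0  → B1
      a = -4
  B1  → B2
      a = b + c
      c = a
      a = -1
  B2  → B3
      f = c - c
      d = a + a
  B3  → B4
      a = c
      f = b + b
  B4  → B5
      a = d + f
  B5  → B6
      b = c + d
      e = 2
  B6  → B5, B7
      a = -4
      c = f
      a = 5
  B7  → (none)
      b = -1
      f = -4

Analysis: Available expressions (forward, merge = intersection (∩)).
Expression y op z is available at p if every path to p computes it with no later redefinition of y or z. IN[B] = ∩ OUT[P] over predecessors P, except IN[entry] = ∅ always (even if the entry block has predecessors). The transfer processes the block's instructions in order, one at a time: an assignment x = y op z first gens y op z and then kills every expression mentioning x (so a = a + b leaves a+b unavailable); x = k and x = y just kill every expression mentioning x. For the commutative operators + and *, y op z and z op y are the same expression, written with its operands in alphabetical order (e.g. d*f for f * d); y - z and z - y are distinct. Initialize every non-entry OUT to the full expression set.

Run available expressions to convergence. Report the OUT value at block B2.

Per-block solution:
  B0: | IN={} | OUT={}
  B1: | IN={} | OUT={}
  B2: | IN={} | OUT={a+a, c-c}
  B3: | IN={a+a, c-c} | OUT={b+b, c-c}
  B4: | IN={b+b, c-c} | OUT={b+b, c-c, d+f}
  B5: | IN={d+f} | OUT={c+d, d+f}
  B6: | IN={c+d, d+f} | OUT={d+f}
  B7: | IN={d+f} | OUT={}

Merge at B2: IN[B2] = OUT[B1] = {}
Applying B2's transfer function to that IN value gives OUT[B2] (row B2 above).

Answer: {a+a, c-c}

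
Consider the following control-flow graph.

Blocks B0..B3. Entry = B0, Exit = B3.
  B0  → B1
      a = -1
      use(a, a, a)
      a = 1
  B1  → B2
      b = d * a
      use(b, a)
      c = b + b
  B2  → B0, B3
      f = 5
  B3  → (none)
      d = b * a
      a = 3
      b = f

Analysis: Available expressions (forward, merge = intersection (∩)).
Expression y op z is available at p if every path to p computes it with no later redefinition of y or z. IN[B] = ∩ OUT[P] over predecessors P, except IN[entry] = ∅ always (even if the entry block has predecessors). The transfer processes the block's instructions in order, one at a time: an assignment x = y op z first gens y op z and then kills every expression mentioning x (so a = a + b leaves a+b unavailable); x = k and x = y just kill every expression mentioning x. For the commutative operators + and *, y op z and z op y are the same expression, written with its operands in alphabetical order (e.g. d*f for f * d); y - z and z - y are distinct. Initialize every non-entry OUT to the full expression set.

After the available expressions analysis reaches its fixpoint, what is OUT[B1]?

Per-block solution:
  B0: | IN={} | OUT={}
  B1: | IN={} | OUT={a*d, b+b}
  B2: | IN={a*d, b+b} | OUT={a*d, b+b}
  B3: | IN={a*d, b+b} | OUT={}

Merge at B1: IN[B1] = OUT[B0] = {}
Applying B1's transfer function to that IN value gives OUT[B1] (row B1 above).

Answer: {a*d, b+b}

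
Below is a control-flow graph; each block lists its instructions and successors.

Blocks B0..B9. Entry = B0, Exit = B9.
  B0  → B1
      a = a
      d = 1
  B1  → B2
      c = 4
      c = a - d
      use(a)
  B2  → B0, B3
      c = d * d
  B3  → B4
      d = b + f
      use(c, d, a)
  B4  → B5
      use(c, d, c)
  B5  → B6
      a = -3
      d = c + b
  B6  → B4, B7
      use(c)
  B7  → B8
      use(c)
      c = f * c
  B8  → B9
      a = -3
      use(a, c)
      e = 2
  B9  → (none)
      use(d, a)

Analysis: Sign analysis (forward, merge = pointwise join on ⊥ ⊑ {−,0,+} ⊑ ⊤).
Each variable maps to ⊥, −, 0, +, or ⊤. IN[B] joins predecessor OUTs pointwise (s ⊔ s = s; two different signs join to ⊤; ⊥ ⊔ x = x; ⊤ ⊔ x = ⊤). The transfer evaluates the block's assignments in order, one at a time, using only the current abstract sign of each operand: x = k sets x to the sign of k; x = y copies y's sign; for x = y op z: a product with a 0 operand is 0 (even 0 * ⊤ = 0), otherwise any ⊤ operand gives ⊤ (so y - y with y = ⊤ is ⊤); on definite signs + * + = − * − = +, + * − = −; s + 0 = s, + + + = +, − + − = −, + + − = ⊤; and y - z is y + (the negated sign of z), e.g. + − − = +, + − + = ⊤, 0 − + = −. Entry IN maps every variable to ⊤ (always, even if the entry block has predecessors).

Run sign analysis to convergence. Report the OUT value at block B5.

Converged values:
  B0:  IN=(all ⊤)  OUT={d:+; rest ⊤}
  B1:  IN={d:+; rest ⊤}  OUT={d:+; rest ⊤}
  B2:  IN={d:+; rest ⊤}  OUT={c:+, d:+; rest ⊤}
  B3:  IN={c:+, d:+; rest ⊤}  OUT={c:+; rest ⊤}
  B4:  IN={c:+; rest ⊤}  OUT={c:+; rest ⊤}
  B5:  IN={c:+; rest ⊤}  OUT={a:-, c:+; rest ⊤}
  B6:  IN={a:-, c:+; rest ⊤}  OUT={a:-, c:+; rest ⊤}
  B7:  IN={a:-, c:+; rest ⊤}  OUT={a:-; rest ⊤}
  B8:  IN={a:-; rest ⊤}  OUT={a:-, e:+; rest ⊤}
  B9:  IN={a:-, e:+; rest ⊤}  OUT={a:-, e:+; rest ⊤}

Merge at B5: IN[B5] = OUT[B4] = {a: ⊤, b: ⊤, c: +, d: ⊤, e: ⊤, f: ⊤}
Applying B5's transfer function to that IN value gives OUT[B5] (row B5 above).

Answer: {a: -, b: ⊤, c: +, d: ⊤, e: ⊤, f: ⊤}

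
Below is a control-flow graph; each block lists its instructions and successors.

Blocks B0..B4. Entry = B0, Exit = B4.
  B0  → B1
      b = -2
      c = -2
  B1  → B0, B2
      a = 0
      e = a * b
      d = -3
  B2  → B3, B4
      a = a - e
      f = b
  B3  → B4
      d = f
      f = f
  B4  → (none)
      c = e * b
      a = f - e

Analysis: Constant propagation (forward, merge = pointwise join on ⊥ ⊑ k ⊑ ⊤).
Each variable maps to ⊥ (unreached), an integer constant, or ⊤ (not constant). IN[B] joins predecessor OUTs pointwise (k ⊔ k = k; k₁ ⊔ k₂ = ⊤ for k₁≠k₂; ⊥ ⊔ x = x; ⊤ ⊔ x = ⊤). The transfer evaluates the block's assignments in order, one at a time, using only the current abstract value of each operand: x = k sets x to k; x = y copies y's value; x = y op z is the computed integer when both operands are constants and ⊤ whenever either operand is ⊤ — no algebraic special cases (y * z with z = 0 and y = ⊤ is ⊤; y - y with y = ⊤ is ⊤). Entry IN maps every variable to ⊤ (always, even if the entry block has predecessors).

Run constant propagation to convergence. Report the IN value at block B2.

Answer: {a: 0, b: -2, c: -2, d: -3, e: 0, f: ⊤}

Derivation:
Fixpoint table:
  B0:  IN=(all ⊤)  OUT={b:-2, c:-2; rest ⊤}
  B1:  IN={b:-2, c:-2; rest ⊤}  OUT={a:0, b:-2, c:-2, d:-3, e:0; rest ⊤}
  B2:  IN={a:0, b:-2, c:-2, d:-3, e:0; rest ⊤}  OUT={a:0, b:-2, c:-2, d:-3, e:0, f:-2; rest ⊤}
  B3:  IN={a:0, b:-2, c:-2, d:-3, e:0, f:-2; rest ⊤}  OUT={a:0, b:-2, c:-2, d:-2, e:0, f:-2; rest ⊤}
  B4:  IN={a:0, b:-2, c:-2, e:0, f:-2; rest ⊤}  OUT={a:-2, b:-2, c:0, e:0, f:-2; rest ⊤}

Merge at B2: IN[B2] = OUT[B1] = {a: 0, b: -2, c: -2, d: -3, e: 0, f: ⊤}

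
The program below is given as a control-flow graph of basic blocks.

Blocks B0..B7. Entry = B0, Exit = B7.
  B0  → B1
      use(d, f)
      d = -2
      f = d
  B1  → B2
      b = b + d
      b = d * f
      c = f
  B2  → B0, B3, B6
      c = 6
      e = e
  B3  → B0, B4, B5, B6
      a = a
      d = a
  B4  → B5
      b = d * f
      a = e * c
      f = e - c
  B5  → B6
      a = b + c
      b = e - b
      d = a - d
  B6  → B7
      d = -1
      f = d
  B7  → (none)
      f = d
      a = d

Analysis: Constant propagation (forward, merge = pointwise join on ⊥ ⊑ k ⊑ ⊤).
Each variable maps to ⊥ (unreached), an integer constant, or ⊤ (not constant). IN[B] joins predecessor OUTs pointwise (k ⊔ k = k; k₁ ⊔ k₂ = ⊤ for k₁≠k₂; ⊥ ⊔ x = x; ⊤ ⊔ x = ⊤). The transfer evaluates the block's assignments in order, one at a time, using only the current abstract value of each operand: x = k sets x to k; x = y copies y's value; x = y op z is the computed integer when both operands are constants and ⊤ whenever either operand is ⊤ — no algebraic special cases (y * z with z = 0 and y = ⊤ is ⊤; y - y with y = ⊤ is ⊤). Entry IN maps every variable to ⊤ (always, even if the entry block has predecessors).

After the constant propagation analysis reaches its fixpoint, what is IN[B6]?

Answer: {a: ⊤, b: ⊤, c: 6, d: ⊤, e: ⊤, f: ⊤}

Trace:
Converged values:
  B0:  IN=(all ⊤)  OUT={d:-2, f:-2; rest ⊤}
  B1:  IN={d:-2, f:-2; rest ⊤}  OUT={b:4, c:-2, d:-2, f:-2; rest ⊤}
  B2:  IN={b:4, c:-2, d:-2, f:-2; rest ⊤}  OUT={b:4, c:6, d:-2, f:-2; rest ⊤}
  B3:  IN={b:4, c:6, d:-2, f:-2; rest ⊤}  OUT={b:4, c:6, f:-2; rest ⊤}
  B4:  IN={b:4, c:6, f:-2; rest ⊤}  OUT={c:6; rest ⊤}
  B5:  IN={c:6; rest ⊤}  OUT={c:6; rest ⊤}
  B6:  IN={c:6; rest ⊤}  OUT={c:6, d:-1, f:-1; rest ⊤}
  B7:  IN={c:6, d:-1, f:-1; rest ⊤}  OUT={a:-1, c:6, d:-1, f:-1; rest ⊤}

Merge at B6: IN[B6] = OUT[B2] ⊔ OUT[B3] ⊔ OUT[B5] = {a: ⊤, b: ⊤, c: 6, d: ⊤, e: ⊤, f: ⊤}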